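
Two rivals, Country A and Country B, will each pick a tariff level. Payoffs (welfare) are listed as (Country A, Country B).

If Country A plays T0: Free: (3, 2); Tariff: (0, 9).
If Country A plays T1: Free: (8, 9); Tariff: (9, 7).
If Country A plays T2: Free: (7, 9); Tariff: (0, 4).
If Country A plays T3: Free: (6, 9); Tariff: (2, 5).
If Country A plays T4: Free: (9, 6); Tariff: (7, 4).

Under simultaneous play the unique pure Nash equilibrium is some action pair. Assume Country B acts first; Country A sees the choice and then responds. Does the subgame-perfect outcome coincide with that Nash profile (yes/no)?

Work backward from Country A's decision.
- Free: BR = T4, leader payoff 6.
- Tariff: BR = T1, leader payoff 7.
Maximizing over 6, 7, Country B chooses Tariff. Subgame-perfect outcome: (T1, Tariff) with payoffs (9, 7).
Now find the simultaneous Nash equilibrium.
Country A's best replies: Free→T4; Tariff→T1.
Country B's best replies: T0→Tariff; T1→Free; T2→Free; T3→Free; T4→Free.
The unique mutual best reply is (T4, Free), giving (9, 6).
Sequential outcome (T1, Tariff) differs from the Nash profile (T4, Free).

no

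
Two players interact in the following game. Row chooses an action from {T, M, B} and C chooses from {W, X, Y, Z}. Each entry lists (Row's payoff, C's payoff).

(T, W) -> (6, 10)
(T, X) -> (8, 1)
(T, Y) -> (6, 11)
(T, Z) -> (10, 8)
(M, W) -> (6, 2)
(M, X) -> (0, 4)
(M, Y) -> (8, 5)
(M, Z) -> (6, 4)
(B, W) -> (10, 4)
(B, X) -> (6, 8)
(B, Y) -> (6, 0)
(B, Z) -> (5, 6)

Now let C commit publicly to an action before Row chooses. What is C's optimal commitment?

Z

Backward induction with C moving first.
- W: BR = B, leader payoff 4.
- X: BR = T, leader payoff 1.
- Y: BR = M, leader payoff 5.
- Z: BR = T, leader payoff 8.
C's induced payoffs are 4, 1, 5, 8, so C commits to Z. Subgame-perfect outcome: (T, Z) with payoffs (10, 8).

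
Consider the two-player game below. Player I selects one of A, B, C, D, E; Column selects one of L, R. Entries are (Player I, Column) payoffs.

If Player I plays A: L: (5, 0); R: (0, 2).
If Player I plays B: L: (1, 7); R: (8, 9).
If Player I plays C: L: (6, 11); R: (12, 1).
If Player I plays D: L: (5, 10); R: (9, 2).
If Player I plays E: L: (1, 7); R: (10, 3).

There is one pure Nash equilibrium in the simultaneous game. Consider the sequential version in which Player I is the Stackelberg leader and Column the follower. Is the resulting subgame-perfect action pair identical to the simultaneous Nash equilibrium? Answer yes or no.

no

Work backward from Column's decision.
- A: Column compares 0, 2 and picks R; Player I would get 0.
- B: Column compares 7, 9 and picks R; Player I would get 8.
- C: Column compares 11, 1 and picks L; Player I would get 6.
- D: Column compares 10, 2 and picks L; Player I would get 5.
- E: Column compares 7, 3 and picks L; Player I would get 1.
Player I's induced payoffs are 0, 8, 6, 5, 1, so Player I commits to B. Subgame-perfect outcome: (B, R) with payoffs (8, 9).
For the simultaneous game, intersect best replies.
Player I's best replies: L→C; R→C.
Column's best replies: A→R; B→R; C→L; D→L; E→L.
Only (C, L) has each player best-responding; Nash payoffs (6, 11).
Sequential outcome (B, R) differs from the Nash profile (C, L).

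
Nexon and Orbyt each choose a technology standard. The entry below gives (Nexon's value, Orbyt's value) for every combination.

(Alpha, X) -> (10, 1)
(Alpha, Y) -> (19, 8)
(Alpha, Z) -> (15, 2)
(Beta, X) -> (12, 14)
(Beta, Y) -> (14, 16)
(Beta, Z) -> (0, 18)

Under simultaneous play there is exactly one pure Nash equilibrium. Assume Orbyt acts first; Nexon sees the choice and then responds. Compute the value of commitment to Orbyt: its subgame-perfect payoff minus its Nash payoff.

6

Backward induction with Orbyt moving first.
- X: BR = Beta, leader payoff 14.
- Y: BR = Alpha, leader payoff 8.
- Z: BR = Alpha, leader payoff 2.
Maximizing over 14, 8, 2, Orbyt chooses X. Subgame-perfect outcome: (Beta, X) with payoffs (12, 14).
For the simultaneous game, intersect best replies.
Nexon's best replies: X→Beta; Y→Alpha; Z→Alpha.
Orbyt's best replies: Alpha→Y; Beta→Z.
Only (Alpha, Y) has each player best-responding; Nash payoffs (19, 8).
Orbyt's commitment gain: 14 − 8 = 6.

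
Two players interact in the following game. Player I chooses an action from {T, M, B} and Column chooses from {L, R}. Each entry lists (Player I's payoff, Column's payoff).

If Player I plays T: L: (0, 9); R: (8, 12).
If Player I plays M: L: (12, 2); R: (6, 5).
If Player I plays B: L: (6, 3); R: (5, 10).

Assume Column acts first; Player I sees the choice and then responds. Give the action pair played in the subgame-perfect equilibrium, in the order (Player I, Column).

(T, R)

Solve by backward induction (Column leads).
- L: Player I compares 0, 12, 6 and picks M; Column would get 2.
- R: Player I compares 8, 6, 5 and picks T; Column would get 12.
Column's induced payoffs are 2, 12, so Column commits to R. Subgame-perfect outcome: (T, R) with payoffs (8, 12).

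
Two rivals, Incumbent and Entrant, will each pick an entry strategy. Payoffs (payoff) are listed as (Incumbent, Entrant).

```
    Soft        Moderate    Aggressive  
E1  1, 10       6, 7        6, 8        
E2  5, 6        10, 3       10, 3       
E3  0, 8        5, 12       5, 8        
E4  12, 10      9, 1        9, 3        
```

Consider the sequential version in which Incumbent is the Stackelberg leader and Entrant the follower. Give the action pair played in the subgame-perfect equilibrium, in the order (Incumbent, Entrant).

(E4, Soft)

Work backward from Entrant's decision.
- E1: BR = Soft, leader payoff 1.
- E2: BR = Soft, leader payoff 5.
- E3: BR = Moderate, leader payoff 5.
- E4: BR = Soft, leader payoff 12.
Among 1, 5, 5, 12, the best is 12 at E4. Subgame-perfect outcome: (E4, Soft) with payoffs (12, 10).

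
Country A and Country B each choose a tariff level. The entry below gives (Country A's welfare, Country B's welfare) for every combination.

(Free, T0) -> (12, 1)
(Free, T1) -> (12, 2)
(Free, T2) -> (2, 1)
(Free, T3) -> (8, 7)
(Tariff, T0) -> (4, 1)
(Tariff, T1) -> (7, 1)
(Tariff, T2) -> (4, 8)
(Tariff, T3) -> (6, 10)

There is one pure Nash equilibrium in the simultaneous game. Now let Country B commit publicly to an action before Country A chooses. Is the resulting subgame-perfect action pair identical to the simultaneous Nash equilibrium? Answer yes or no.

Backward induction with Country B moving first.
- T0: BR = Free, leader payoff 1.
- T1: BR = Free, leader payoff 2.
- T2: BR = Tariff, leader payoff 8.
- T3: BR = Free, leader payoff 7.
Maximizing over 1, 2, 8, 7, Country B chooses T2. Subgame-perfect outcome: (Tariff, T2) with payoffs (4, 8).
Under simultaneous play:
Country A's best replies: T0→Free; T1→Free; T2→Tariff; T3→Free.
Country B's best replies: Free→T3; Tariff→T3.
The unique mutual best reply is (Free, T3), giving (8, 7).
Sequential outcome (Tariff, T2) differs from the Nash profile (Free, T3).

no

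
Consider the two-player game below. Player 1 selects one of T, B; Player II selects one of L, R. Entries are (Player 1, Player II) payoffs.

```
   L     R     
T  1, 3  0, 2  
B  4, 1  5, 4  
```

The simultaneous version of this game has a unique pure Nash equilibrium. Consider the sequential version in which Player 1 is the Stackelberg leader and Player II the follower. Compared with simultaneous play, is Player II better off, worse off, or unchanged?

unchanged

Solve by backward induction (Player 1 leads).
- T: BR = L, leader payoff 1.
- B: BR = R, leader payoff 5.
Maximizing over 1, 5, Player 1 chooses B. Subgame-perfect outcome: (B, R) with payoffs (5, 4).
Under simultaneous play:
Player 1's best replies: L→B; R→B.
Player II's best replies: T→L; B→R.
The unique mutual best reply is (B, R), giving (5, 4).
Player II earns 4 sequentially versus 4 at the Nash outcome: unchanged.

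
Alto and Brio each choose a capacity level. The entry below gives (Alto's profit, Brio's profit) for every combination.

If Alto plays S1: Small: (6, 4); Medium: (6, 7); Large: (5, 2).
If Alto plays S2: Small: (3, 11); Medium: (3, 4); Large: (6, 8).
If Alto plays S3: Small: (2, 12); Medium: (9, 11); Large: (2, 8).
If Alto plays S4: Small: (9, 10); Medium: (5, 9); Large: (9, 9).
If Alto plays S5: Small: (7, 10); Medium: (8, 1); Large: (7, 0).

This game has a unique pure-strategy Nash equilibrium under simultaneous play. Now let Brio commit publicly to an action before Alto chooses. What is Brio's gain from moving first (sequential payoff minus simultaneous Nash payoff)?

Solve by backward induction (Brio leads).
- Small → Alto plays S4 (best of 6, 3, 2, 9, 7); Brio gets 10.
- Medium → Alto plays S3 (best of 6, 3, 9, 5, 8); Brio gets 11.
- Large → Alto plays S4 (best of 5, 6, 2, 9, 7); Brio gets 9.
Maximizing over 10, 11, 9, Brio chooses Medium. Subgame-perfect outcome: (S3, Medium) with payoffs (9, 11).
For the simultaneous game, intersect best replies.
Alto's best replies: Small→S4; Medium→S3; Large→S4.
Brio's best replies: S1→Medium; S2→Small; S3→Small; S4→Small; S5→Small.
Only (S4, Small) has each player best-responding; Nash payoffs (9, 10).
Brio's commitment gain: 11 − 10 = 1.

1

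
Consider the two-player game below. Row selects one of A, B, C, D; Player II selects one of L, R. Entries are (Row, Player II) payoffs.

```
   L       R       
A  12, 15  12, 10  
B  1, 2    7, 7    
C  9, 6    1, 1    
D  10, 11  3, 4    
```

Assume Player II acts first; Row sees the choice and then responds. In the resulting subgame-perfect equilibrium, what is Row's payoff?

12

Work backward from Row's decision.
- L → Row plays A (best of 12, 1, 9, 10); Player II gets 15.
- R → Row plays A (best of 12, 7, 1, 3); Player II gets 10.
Player II's induced payoffs are 15, 10, so Player II commits to L. Subgame-perfect outcome: (A, L) with payoffs (12, 15).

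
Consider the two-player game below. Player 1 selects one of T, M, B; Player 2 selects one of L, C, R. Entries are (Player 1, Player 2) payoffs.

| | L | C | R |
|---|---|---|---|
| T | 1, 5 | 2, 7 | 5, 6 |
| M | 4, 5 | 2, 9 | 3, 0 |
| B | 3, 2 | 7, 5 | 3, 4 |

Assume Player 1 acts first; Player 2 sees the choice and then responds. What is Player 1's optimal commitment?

B

Work backward from Player 2's decision.
- T: BR = C, leader payoff 2.
- M: BR = C, leader payoff 2.
- B: BR = C, leader payoff 7.
Among 2, 2, 7, the best is 7 at B. Subgame-perfect outcome: (B, C) with payoffs (7, 5).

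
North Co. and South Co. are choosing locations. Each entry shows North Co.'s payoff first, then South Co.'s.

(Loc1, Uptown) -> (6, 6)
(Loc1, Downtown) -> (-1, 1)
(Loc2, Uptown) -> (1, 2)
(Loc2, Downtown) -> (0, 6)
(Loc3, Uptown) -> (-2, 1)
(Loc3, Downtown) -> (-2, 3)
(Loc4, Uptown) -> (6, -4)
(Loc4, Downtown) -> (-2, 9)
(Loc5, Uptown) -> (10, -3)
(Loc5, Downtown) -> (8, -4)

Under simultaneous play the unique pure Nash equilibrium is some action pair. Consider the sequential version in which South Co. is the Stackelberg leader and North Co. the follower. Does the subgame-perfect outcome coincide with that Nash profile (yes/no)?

Work backward from North Co.'s decision.
- Uptown: North Co. compares 6, 1, -2, 6, 10 and picks Loc5; South Co. would get -3.
- Downtown: North Co. compares -1, 0, -2, -2, 8 and picks Loc5; South Co. would get -4.
Among -3, -4, the best is -3 at Uptown. Subgame-perfect outcome: (Loc5, Uptown) with payoffs (10, -3).
Now find the simultaneous Nash equilibrium.
North Co.'s best replies: Uptown→Loc5; Downtown→Loc5.
South Co.'s best replies: Loc1→Uptown; Loc2→Downtown; Loc3→Downtown; Loc4→Downtown; Loc5→Uptown.
Only (Loc5, Uptown) has each player best-responding; Nash payoffs (10, -3).
Sequential outcome (Loc5, Uptown) coincides with the Nash profile (Loc5, Uptown).

yes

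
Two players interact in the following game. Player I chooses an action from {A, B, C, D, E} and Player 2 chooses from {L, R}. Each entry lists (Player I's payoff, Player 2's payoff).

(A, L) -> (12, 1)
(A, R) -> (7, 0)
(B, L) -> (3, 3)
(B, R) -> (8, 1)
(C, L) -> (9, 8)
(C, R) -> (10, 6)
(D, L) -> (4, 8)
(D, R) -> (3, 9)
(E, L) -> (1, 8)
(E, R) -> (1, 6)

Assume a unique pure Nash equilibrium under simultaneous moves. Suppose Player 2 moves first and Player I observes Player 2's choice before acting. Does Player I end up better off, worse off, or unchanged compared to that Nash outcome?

worse off

Backward induction with Player 2 moving first.
- L → Player I plays A (best of 12, 3, 9, 4, 1); Player 2 gets 1.
- R → Player I plays C (best of 7, 8, 10, 3, 1); Player 2 gets 6.
Among 1, 6, the best is 6 at R. Subgame-perfect outcome: (C, R) with payoffs (10, 6).
Under simultaneous play:
Player I's best replies: L→A; R→C.
Player 2's best replies: A→L; B→L; C→L; D→R; E→L.
Only (A, L) has each player best-responding; Nash payoffs (12, 1).
Player I earns 10 sequentially versus 12 at the Nash outcome: worse off.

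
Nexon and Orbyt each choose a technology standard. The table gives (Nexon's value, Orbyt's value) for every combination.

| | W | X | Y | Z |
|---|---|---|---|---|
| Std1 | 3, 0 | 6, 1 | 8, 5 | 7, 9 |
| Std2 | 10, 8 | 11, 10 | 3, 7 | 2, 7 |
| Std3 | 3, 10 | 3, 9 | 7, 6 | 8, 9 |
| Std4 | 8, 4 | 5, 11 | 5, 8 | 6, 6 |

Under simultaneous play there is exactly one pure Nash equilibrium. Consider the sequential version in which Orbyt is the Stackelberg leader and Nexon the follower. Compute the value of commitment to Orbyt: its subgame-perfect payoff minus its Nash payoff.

Work backward from Nexon's decision.
- W: BR = Std2, leader payoff 8.
- X: BR = Std2, leader payoff 10.
- Y: BR = Std1, leader payoff 5.
- Z: BR = Std3, leader payoff 9.
Maximizing over 8, 10, 5, 9, Orbyt chooses X. Subgame-perfect outcome: (Std2, X) with payoffs (11, 10).
Under simultaneous play:
Nexon's best replies: W→Std2; X→Std2; Y→Std1; Z→Std3.
Orbyt's best replies: Std1→Z; Std2→X; Std3→W; Std4→X.
The unique mutual best reply is (Std2, X), giving (11, 10).
Orbyt's commitment gain: 10 − 10 = 0.

0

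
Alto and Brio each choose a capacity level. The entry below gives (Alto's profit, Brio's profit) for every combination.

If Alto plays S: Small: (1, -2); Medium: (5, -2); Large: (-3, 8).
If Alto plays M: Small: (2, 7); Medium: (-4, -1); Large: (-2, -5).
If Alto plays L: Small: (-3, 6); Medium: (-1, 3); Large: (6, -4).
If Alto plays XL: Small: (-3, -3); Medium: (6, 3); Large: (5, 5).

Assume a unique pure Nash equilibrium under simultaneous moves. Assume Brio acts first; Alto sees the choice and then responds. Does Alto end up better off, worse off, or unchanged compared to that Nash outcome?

Backward induction with Brio moving first.
- Small → Alto plays M (best of 1, 2, -3, -3); Brio gets 7.
- Medium → Alto plays XL (best of 5, -4, -1, 6); Brio gets 3.
- Large → Alto plays L (best of -3, -2, 6, 5); Brio gets -4.
Among 7, 3, -4, the best is 7 at Small. Subgame-perfect outcome: (M, Small) with payoffs (2, 7).
Now find the simultaneous Nash equilibrium.
Alto's best replies: Small→M; Medium→XL; Large→L.
Brio's best replies: S→Large; M→Small; L→Small; XL→Large.
The unique mutual best reply is (M, Small), giving (2, 7).
Alto earns 2 sequentially versus 2 at the Nash outcome: unchanged.

unchanged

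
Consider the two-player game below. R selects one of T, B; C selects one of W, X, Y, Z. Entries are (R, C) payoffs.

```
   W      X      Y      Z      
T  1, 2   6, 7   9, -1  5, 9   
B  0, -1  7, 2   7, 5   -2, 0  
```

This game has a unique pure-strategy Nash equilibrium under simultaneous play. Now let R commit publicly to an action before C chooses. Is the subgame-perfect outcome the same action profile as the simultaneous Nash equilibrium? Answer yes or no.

Solve by backward induction (R leads).
- T: BR = Z, leader payoff 5.
- B: BR = Y, leader payoff 7.
Among 5, 7, the best is 7 at B. Subgame-perfect outcome: (B, Y) with payoffs (7, 5).
Now find the simultaneous Nash equilibrium.
R's best replies: W→T; X→B; Y→T; Z→T.
C's best replies: T→Z; B→Y.
Only (T, Z) has each player best-responding; Nash payoffs (5, 9).
Sequential outcome (B, Y) differs from the Nash profile (T, Z).

no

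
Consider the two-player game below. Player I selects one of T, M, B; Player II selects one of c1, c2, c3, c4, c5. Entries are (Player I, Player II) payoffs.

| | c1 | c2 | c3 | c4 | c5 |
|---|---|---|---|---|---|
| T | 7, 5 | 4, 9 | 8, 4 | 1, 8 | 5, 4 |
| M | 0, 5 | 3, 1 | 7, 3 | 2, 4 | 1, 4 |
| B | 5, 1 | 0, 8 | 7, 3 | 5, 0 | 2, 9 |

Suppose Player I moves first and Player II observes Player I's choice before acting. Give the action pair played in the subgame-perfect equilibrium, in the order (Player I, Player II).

(T, c2)

Work backward from Player II's decision.
- T → Player II plays c2 (best of 5, 9, 4, 8, 4); Player I gets 4.
- M → Player II plays c1 (best of 5, 1, 3, 4, 4); Player I gets 0.
- B → Player II plays c5 (best of 1, 8, 3, 0, 9); Player I gets 2.
Player I's induced payoffs are 4, 0, 2, so Player I commits to T. Subgame-perfect outcome: (T, c2) with payoffs (4, 9).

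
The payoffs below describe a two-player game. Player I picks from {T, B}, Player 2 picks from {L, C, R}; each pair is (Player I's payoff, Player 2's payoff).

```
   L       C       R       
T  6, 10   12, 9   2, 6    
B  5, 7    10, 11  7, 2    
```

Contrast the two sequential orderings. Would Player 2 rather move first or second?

second

If Player I leads: Player 2's best replies are T→L, B→C; Player I's induced payoffs 6, 10; outcome (B, C), payoffs (10, 11).
If Player 2 leads: Player I's best replies are L→T, C→T, R→B; Player 2's induced payoffs 10, 9, 2; outcome (T, L), payoffs (6, 10).
Player 2 gets 10 moving first and 11 moving second, so Player 2 prefers to move second.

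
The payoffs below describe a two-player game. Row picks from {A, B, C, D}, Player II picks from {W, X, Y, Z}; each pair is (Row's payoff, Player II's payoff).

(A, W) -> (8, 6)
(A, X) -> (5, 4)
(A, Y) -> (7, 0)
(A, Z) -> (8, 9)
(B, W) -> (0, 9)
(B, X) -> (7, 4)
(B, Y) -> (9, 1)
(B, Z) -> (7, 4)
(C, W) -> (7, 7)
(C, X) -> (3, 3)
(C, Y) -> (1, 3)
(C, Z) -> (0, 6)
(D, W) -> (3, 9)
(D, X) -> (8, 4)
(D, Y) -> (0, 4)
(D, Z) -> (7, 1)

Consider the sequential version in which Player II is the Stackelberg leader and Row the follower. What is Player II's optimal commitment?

Row best-responds to each possible Player II move:
- W → Row plays A (best of 8, 0, 7, 3); Player II gets 6.
- X → Row plays D (best of 5, 7, 3, 8); Player II gets 4.
- Y → Row plays B (best of 7, 9, 1, 0); Player II gets 1.
- Z → Row plays A (best of 8, 7, 0, 7); Player II gets 9.
Player II's induced payoffs are 6, 4, 1, 9, so Player II commits to Z. Subgame-perfect outcome: (A, Z) with payoffs (8, 9).

Z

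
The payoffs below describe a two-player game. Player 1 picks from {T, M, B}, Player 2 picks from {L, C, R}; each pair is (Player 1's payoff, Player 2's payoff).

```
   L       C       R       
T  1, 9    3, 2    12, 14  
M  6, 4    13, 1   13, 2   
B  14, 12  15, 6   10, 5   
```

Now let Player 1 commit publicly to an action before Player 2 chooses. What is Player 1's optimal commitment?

B

Player 2 best-responds to each possible Player 1 move:
- T: Player 2 compares 9, 2, 14 and picks R; Player 1 would get 12.
- M: Player 2 compares 4, 1, 2 and picks L; Player 1 would get 6.
- B: Player 2 compares 12, 6, 5 and picks L; Player 1 would get 14.
Maximizing over 12, 6, 14, Player 1 chooses B. Subgame-perfect outcome: (B, L) with payoffs (14, 12).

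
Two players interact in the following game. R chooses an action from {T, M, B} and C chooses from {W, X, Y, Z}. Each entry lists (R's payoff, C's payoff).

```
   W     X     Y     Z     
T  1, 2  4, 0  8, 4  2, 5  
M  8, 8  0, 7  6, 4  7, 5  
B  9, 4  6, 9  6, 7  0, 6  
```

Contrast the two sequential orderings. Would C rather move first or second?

first

If R leads: C's best replies are T→Z, M→W, B→X; R's induced payoffs 2, 8, 6; outcome (M, W), payoffs (8, 8).
If C leads: R's best replies are W→B, X→B, Y→T, Z→M; C's induced payoffs 4, 9, 4, 5; outcome (B, X), payoffs (6, 9).
C gets 9 moving first and 8 moving second, so C prefers to move first.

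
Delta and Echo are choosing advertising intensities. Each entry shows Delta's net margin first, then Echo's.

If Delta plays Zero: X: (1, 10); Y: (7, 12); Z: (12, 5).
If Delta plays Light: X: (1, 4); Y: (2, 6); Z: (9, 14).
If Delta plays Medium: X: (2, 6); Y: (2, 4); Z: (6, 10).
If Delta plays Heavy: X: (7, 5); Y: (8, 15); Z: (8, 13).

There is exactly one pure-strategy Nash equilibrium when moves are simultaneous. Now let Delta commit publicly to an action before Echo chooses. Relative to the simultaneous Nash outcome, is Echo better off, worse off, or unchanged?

Backward induction with Delta moving first.
- Zero: BR = Y, leader payoff 7.
- Light: BR = Z, leader payoff 9.
- Medium: BR = Z, leader payoff 6.
- Heavy: BR = Y, leader payoff 8.
Delta's induced payoffs are 7, 9, 6, 8, so Delta commits to Light. Subgame-perfect outcome: (Light, Z) with payoffs (9, 14).
For the simultaneous game, intersect best replies.
Delta's best replies: X→Heavy; Y→Heavy; Z→Zero.
Echo's best replies: Zero→Y; Light→Z; Medium→Z; Heavy→Y.
The unique mutual best reply is (Heavy, Y), giving (8, 15).
Echo earns 14 sequentially versus 15 at the Nash outcome: worse off.

worse off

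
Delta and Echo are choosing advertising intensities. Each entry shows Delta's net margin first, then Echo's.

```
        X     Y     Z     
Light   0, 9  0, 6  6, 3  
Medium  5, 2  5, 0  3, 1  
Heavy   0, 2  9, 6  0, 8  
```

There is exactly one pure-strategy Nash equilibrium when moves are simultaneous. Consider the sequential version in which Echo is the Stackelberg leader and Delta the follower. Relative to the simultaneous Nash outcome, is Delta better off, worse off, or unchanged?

Work backward from Delta's decision.
- X: BR = Medium, leader payoff 2.
- Y: BR = Heavy, leader payoff 6.
- Z: BR = Light, leader payoff 3.
Among 2, 6, 3, the best is 6 at Y. Subgame-perfect outcome: (Heavy, Y) with payoffs (9, 6).
Under simultaneous play:
Delta's best replies: X→Medium; Y→Heavy; Z→Light.
Echo's best replies: Light→X; Medium→X; Heavy→Z.
The unique mutual best reply is (Medium, X), giving (5, 2).
Delta earns 9 sequentially versus 5 at the Nash outcome: better off.

better off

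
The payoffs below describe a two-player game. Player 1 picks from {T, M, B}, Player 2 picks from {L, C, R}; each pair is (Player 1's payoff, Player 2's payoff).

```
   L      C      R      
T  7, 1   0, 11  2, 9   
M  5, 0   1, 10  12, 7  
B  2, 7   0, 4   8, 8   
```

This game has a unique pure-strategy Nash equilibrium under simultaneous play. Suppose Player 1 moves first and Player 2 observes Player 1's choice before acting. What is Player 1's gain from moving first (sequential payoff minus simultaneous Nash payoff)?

7

Work backward from Player 2's decision.
- T: BR = C, leader payoff 0.
- M: BR = C, leader payoff 1.
- B: BR = R, leader payoff 8.
Among 0, 1, 8, the best is 8 at B. Subgame-perfect outcome: (B, R) with payoffs (8, 8).
Now find the simultaneous Nash equilibrium.
Player 1's best replies: L→T; C→M; R→M.
Player 2's best replies: T→C; M→C; B→R.
Only (M, C) has each player best-responding; Nash payoffs (1, 10).
Player 1's commitment gain: 8 − 1 = 7.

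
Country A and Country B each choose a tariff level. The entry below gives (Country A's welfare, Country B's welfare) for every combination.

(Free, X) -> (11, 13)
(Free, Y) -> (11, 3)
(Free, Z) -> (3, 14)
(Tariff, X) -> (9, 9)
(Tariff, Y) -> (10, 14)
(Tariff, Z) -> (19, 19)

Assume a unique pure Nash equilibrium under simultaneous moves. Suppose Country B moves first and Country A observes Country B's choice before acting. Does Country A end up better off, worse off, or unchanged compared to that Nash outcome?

Backward induction with Country B moving first.
- X: BR = Free, leader payoff 13.
- Y: BR = Free, leader payoff 3.
- Z: BR = Tariff, leader payoff 19.
Maximizing over 13, 3, 19, Country B chooses Z. Subgame-perfect outcome: (Tariff, Z) with payoffs (19, 19).
Now find the simultaneous Nash equilibrium.
Country A's best replies: X→Free; Y→Free; Z→Tariff.
Country B's best replies: Free→Z; Tariff→Z.
Only (Tariff, Z) has each player best-responding; Nash payoffs (19, 19).
Country A earns 19 sequentially versus 19 at the Nash outcome: unchanged.

unchanged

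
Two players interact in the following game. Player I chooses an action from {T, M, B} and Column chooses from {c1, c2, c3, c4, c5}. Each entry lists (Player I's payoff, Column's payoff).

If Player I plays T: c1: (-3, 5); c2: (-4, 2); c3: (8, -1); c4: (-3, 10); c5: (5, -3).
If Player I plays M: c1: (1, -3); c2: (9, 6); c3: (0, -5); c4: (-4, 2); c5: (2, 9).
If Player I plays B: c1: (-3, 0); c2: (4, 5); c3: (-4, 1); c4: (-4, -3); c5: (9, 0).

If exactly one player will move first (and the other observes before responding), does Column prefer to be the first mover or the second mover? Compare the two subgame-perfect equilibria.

first

If Player I leads: Column's best replies are T→c4, M→c5, B→c2; Player I's induced payoffs -3, 2, 4; outcome (B, c2), payoffs (4, 5).
If Column leads: Player I's best replies are c1→M, c2→M, c3→T, c4→T, c5→B; Column's induced payoffs -3, 6, -1, 10, 0; outcome (T, c4), payoffs (-3, 10).
Column gets 10 moving first and 5 moving second, so Column prefers to move first.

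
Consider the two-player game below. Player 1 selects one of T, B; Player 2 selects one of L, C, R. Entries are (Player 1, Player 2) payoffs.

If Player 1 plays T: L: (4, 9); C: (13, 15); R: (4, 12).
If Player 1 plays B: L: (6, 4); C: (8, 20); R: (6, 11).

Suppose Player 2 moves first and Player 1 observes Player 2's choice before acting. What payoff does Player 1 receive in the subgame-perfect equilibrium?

13

Backward induction with Player 2 moving first.
- L → Player 1 plays B (best of 4, 6); Player 2 gets 4.
- C → Player 1 plays T (best of 13, 8); Player 2 gets 15.
- R → Player 1 plays B (best of 4, 6); Player 2 gets 11.
Player 2's induced payoffs are 4, 15, 11, so Player 2 commits to C. Subgame-perfect outcome: (T, C) with payoffs (13, 15).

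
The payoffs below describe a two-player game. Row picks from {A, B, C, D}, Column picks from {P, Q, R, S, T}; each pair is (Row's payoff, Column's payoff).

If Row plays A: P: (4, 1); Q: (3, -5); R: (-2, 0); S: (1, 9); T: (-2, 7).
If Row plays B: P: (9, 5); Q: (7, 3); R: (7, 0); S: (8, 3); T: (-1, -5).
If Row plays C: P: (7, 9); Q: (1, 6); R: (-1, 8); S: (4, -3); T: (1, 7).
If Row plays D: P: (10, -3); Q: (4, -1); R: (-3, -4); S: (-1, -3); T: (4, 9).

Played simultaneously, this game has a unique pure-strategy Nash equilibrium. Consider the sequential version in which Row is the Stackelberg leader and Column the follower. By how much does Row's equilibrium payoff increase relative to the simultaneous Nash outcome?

Solve by backward induction (Row leads).
- A → Column plays S (best of 1, -5, 0, 9, 7); Row gets 1.
- B → Column plays P (best of 5, 3, 0, 3, -5); Row gets 9.
- C → Column plays P (best of 9, 6, 8, -3, 7); Row gets 7.
- D → Column plays T (best of -3, -1, -4, -3, 9); Row gets 4.
Row's induced payoffs are 1, 9, 7, 4, so Row commits to B. Subgame-perfect outcome: (B, P) with payoffs (9, 5).
Now find the simultaneous Nash equilibrium.
Row's best replies: P→D; Q→B; R→B; S→B; T→D.
Column's best replies: A→S; B→P; C→P; D→T.
The unique mutual best reply is (D, T), giving (4, 9).
Row's commitment gain: 9 − 4 = 5.

5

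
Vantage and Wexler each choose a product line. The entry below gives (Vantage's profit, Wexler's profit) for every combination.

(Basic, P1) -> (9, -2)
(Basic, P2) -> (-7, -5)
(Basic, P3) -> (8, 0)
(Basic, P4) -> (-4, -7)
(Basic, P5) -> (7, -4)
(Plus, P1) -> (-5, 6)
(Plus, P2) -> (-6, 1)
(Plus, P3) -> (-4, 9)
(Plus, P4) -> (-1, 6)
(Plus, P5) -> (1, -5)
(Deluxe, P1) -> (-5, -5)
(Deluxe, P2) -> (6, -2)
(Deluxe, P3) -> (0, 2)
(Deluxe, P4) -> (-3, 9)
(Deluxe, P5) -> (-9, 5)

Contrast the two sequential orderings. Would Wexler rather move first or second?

first

If Vantage leads: Wexler's best replies are Basic→P3, Plus→P3, Deluxe→P4; Vantage's induced payoffs 8, -4, -3; outcome (Basic, P3), payoffs (8, 0).
If Wexler leads: Vantage's best replies are P1→Basic, P2→Deluxe, P3→Basic, P4→Plus, P5→Basic; Wexler's induced payoffs -2, -2, 0, 6, -4; outcome (Plus, P4), payoffs (-1, 6).
Wexler gets 6 moving first and 0 moving second, so Wexler prefers to move first.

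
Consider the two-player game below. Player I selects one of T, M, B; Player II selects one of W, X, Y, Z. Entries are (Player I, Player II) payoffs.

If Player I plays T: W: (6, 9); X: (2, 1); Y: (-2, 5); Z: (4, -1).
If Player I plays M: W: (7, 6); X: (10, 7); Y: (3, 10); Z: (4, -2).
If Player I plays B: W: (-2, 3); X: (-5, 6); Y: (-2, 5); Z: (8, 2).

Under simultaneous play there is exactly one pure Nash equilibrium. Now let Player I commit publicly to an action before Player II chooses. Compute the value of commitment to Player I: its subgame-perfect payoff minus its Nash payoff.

Solve by backward induction (Player I leads).
- T: BR = W, leader payoff 6.
- M: BR = Y, leader payoff 3.
- B: BR = X, leader payoff -5.
Maximizing over 6, 3, -5, Player I chooses T. Subgame-perfect outcome: (T, W) with payoffs (6, 9).
Under simultaneous play:
Player I's best replies: W→M; X→M; Y→M; Z→B.
Player II's best replies: T→W; M→Y; B→X.
The unique mutual best reply is (M, Y), giving (3, 10).
Player I's commitment gain: 6 − 3 = 3.

3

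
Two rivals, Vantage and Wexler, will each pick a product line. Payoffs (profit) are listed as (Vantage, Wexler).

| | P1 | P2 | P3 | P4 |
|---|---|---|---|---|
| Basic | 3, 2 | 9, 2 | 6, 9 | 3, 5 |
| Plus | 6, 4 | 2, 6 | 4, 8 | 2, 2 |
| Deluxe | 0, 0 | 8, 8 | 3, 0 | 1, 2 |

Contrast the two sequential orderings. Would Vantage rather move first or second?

first

If Vantage leads: Wexler's best replies are Basic→P3, Plus→P3, Deluxe→P2; Vantage's induced payoffs 6, 4, 8; outcome (Deluxe, P2), payoffs (8, 8).
If Wexler leads: Vantage's best replies are P1→Plus, P2→Basic, P3→Basic, P4→Basic; Wexler's induced payoffs 4, 2, 9, 5; outcome (Basic, P3), payoffs (6, 9).
Vantage gets 8 moving first and 6 moving second, so Vantage prefers to move first.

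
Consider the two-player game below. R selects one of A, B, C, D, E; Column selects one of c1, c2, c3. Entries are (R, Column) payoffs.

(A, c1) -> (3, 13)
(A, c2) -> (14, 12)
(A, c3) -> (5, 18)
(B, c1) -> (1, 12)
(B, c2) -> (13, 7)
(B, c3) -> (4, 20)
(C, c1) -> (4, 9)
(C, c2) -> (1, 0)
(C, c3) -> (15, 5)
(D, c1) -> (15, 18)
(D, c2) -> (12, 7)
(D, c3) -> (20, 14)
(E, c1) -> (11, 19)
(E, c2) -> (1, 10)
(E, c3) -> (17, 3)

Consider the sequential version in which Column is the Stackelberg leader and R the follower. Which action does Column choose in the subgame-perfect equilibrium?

c1

Backward induction with Column moving first.
- c1: BR = D, leader payoff 18.
- c2: BR = A, leader payoff 12.
- c3: BR = D, leader payoff 14.
Among 18, 12, 14, the best is 18 at c1. Subgame-perfect outcome: (D, c1) with payoffs (15, 18).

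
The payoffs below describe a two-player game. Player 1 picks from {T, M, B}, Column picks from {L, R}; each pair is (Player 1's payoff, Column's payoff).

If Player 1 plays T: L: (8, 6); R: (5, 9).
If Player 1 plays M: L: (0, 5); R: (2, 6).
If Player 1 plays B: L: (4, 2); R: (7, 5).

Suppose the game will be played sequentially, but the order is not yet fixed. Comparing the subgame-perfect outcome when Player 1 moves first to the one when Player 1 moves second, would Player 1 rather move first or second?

second

If Player 1 leads: Column's best replies are T→R, M→R, B→R; Player 1's induced payoffs 5, 2, 7; outcome (B, R), payoffs (7, 5).
If Column leads: Player 1's best replies are L→T, R→B; Column's induced payoffs 6, 5; outcome (T, L), payoffs (8, 6).
Player 1 gets 7 moving first and 8 moving second, so Player 1 prefers to move second.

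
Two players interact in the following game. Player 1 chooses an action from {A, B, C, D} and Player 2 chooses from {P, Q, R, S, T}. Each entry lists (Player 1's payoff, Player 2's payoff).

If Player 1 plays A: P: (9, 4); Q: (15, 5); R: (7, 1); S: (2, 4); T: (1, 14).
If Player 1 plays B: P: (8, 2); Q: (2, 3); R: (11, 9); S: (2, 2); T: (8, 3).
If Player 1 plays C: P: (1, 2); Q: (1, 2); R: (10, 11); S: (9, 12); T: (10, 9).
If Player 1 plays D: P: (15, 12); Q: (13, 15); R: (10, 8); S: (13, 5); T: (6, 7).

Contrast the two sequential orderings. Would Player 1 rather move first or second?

second

If Player 1 leads: Player 2's best replies are A→T, B→R, C→S, D→Q; Player 1's induced payoffs 1, 11, 9, 13; outcome (D, Q), payoffs (13, 15).
If Player 2 leads: Player 1's best replies are P→D, Q→A, R→B, S→D, T→C; Player 2's induced payoffs 12, 5, 9, 5, 9; outcome (D, P), payoffs (15, 12).
Player 1 gets 13 moving first and 15 moving second, so Player 1 prefers to move second.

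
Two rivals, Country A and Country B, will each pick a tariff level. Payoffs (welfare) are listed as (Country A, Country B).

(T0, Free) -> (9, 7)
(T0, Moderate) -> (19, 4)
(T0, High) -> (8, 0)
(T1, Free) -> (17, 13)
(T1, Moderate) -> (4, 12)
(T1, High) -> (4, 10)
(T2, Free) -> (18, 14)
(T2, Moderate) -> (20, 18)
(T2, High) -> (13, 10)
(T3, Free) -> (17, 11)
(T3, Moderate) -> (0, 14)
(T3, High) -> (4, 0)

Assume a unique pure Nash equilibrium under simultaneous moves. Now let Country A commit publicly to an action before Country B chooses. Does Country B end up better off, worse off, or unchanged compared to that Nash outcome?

Country B best-responds to each possible Country A move:
- T0: BR = Free, leader payoff 9.
- T1: BR = Free, leader payoff 17.
- T2: BR = Moderate, leader payoff 20.
- T3: BR = Moderate, leader payoff 0.
Country A's induced payoffs are 9, 17, 20, 0, so Country A commits to T2. Subgame-perfect outcome: (T2, Moderate) with payoffs (20, 18).
For the simultaneous game, intersect best replies.
Country A's best replies: Free→T2; Moderate→T2; High→T2.
Country B's best replies: T0→Free; T1→Free; T2→Moderate; T3→Moderate.
Only (T2, Moderate) has each player best-responding; Nash payoffs (20, 18).
Country B earns 18 sequentially versus 18 at the Nash outcome: unchanged.

unchanged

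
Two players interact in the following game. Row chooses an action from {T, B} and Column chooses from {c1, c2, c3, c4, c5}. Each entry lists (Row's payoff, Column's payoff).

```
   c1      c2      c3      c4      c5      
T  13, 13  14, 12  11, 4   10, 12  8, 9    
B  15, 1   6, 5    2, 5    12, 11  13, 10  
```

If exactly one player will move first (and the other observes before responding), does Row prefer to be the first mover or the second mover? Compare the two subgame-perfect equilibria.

If Row leads: Column's best replies are T→c1, B→c4; Row's induced payoffs 13, 12; outcome (T, c1), payoffs (13, 13).
If Column leads: Row's best replies are c1→B, c2→T, c3→T, c4→B, c5→B; Column's induced payoffs 1, 12, 4, 11, 10; outcome (T, c2), payoffs (14, 12).
Row gets 13 moving first and 14 moving second, so Row prefers to move second.

second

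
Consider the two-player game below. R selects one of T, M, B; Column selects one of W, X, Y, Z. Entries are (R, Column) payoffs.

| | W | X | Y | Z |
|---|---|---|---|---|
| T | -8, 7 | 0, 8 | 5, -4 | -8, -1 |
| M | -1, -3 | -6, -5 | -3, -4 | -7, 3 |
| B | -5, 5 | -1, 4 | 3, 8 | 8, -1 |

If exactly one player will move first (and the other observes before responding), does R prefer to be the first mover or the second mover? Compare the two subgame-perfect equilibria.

first

If R leads: Column's best replies are T→X, M→Z, B→Y; R's induced payoffs 0, -7, 3; outcome (B, Y), payoffs (3, 8).
If Column leads: R's best replies are W→M, X→T, Y→T, Z→B; Column's induced payoffs -3, 8, -4, -1; outcome (T, X), payoffs (0, 8).
R gets 3 moving first and 0 moving second, so R prefers to move first.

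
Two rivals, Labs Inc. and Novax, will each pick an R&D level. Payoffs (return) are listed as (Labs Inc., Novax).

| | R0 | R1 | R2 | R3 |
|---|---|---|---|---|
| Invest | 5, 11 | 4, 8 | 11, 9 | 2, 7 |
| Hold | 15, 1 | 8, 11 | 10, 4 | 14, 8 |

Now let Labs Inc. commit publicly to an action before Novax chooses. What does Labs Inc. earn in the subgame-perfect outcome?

Novax best-responds to each possible Labs Inc. move:
- Invest: BR = R0, leader payoff 5.
- Hold: BR = R1, leader payoff 8.
Labs Inc.'s induced payoffs are 5, 8, so Labs Inc. commits to Hold. Subgame-perfect outcome: (Hold, R1) with payoffs (8, 11).

8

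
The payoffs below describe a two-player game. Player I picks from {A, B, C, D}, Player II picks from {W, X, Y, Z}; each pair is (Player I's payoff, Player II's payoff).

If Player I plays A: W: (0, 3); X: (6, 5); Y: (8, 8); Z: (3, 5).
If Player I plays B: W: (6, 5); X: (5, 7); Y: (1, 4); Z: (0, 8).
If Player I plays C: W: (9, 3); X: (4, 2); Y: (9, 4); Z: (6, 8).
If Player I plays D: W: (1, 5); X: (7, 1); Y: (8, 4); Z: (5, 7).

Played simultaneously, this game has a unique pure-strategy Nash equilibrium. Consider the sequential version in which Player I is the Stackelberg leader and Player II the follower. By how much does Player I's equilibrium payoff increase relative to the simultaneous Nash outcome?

Player II best-responds to each possible Player I move:
- A: Player II compares 3, 5, 8, 5 and picks Y; Player I would get 8.
- B: Player II compares 5, 7, 4, 8 and picks Z; Player I would get 0.
- C: Player II compares 3, 2, 4, 8 and picks Z; Player I would get 6.
- D: Player II compares 5, 1, 4, 7 and picks Z; Player I would get 5.
Among 8, 0, 6, 5, the best is 8 at A. Subgame-perfect outcome: (A, Y) with payoffs (8, 8).
For the simultaneous game, intersect best replies.
Player I's best replies: W→C; X→D; Y→C; Z→C.
Player II's best replies: A→Y; B→Z; C→Z; D→Z.
Only (C, Z) has each player best-responding; Nash payoffs (6, 8).
Player I's commitment gain: 8 − 6 = 2.

2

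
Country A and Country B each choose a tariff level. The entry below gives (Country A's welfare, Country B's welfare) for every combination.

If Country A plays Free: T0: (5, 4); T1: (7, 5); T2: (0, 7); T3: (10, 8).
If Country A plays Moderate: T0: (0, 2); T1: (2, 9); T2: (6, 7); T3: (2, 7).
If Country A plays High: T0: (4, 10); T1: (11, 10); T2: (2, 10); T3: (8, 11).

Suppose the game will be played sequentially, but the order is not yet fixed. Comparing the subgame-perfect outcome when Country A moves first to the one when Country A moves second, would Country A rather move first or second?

If Country A leads: Country B's best replies are Free→T3, Moderate→T1, High→T3; Country A's induced payoffs 10, 2, 8; outcome (Free, T3), payoffs (10, 8).
If Country B leads: Country A's best replies are T0→Free, T1→High, T2→Moderate, T3→Free; Country B's induced payoffs 4, 10, 7, 8; outcome (High, T1), payoffs (11, 10).
Country A gets 10 moving first and 11 moving second, so Country A prefers to move second.

second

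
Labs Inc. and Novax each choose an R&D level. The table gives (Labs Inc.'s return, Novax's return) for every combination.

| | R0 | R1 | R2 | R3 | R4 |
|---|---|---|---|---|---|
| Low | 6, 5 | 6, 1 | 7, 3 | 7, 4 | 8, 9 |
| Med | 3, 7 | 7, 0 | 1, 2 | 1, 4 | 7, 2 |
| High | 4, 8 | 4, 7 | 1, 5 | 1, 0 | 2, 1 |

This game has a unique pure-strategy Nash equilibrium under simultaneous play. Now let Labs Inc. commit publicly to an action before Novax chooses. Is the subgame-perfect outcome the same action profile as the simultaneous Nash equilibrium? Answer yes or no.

yes

Work backward from Novax's decision.
- Low: Novax compares 5, 1, 3, 4, 9 and picks R4; Labs Inc. would get 8.
- Med: Novax compares 7, 0, 2, 4, 2 and picks R0; Labs Inc. would get 3.
- High: Novax compares 8, 7, 5, 0, 1 and picks R0; Labs Inc. would get 4.
Maximizing over 8, 3, 4, Labs Inc. chooses Low. Subgame-perfect outcome: (Low, R4) with payoffs (8, 9).
Now find the simultaneous Nash equilibrium.
Labs Inc.'s best replies: R0→Low; R1→Med; R2→Low; R3→Low; R4→Low.
Novax's best replies: Low→R4; Med→R0; High→R0.
The unique mutual best reply is (Low, R4), giving (8, 9).
Sequential outcome (Low, R4) coincides with the Nash profile (Low, R4).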